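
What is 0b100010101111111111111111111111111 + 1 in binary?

0b100010110000000000000000000000000

The trailing 25 digits are 1 (max in base 2), so adding 1 cascades: they roll to 0 and the next digit up increments.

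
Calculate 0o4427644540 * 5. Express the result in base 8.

0o26567067340

Multiply each base-8 digit by 5, carrying:
  0×5 = 0 → write 0
  4×5 = 20 → write 4 carry 2
  5×5+2 = 27 → write 3 carry 3
  4×5+3 = 23 → write 7 carry 2
  4×5+2 = 22 → write 6 carry 2
  6×5+2 = 32 → write 0 carry 4
  7×5+4 = 39 → write 7 carry 4
  2×5+4 = 14 → write 6 carry 1
  4×5+1 = 21 → write 5 carry 2
  4×5+2 = 22 → write 6 carry 2
  remaining carry: 2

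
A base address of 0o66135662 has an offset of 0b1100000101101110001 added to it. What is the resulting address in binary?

0b110111101100011100100011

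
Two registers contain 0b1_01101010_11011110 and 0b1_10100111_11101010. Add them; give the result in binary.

Add column by column in base 2, right to left:
  0+0 = 0
  1+1 = 0 carry 1
  1+0+1 = 0 carry 1
  1+1+1 = 1 carry 1
  1+0+1 = 0 carry 1
  0+1+1 = 0 carry 1
  1+1+1 = 1 carry 1
  1+1+1 = 1 carry 1
  0+1+1 = 0 carry 1
  1+1+1 = 1 carry 1
  0+1+1 = 0 carry 1
  1+0+1 = 0 carry 1
  0+0+1 = 1
  1+1 = 0 carry 1
  1+0+1 = 0 carry 1
  0+1+1 = 0 carry 1
  1+1+1 = 1 carry 1
  final carry 1

0b110001001011001000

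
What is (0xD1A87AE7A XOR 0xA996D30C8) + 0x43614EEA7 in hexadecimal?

0xBB9FF8D59

First 0xD1A87AE7A XOR 0xA996D30C8 = 0x783EA9EB2.
Add column by column in base 16, right to left:
  2+7 = 9
  B+A = 5 carry 1
  E+E+1 = D carry 1
  9+E+1 = 8 carry 1
  A+4+1 = F
  E+1 = F
  3+6 = 9
  8+3 = B
  7+4 = B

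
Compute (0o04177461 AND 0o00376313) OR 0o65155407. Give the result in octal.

0o65177407

0o04177461 AND 0o00376313 = 0o00176001.
Then OR with 0o65155407.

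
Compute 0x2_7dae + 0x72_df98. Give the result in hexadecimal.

0x755d46

Add column by column in base 16, right to left:
  e+8 = 6 carry 1
  a+9+1 = 4 carry 1
  d+f+1 = d carry 1
  7+d+1 = 5 carry 1
  2+2+1 = 5
  0+7 = 7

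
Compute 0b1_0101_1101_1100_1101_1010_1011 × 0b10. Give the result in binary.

0b10101110111001101101010110

Multiply each base-2 digit by 2, carrying:
  1×2 = 2 → write 0 carry 1
  1×2+1 = 3 → write 1 carry 1
  0×2+1 = 1 → write 1
  1×2 = 2 → write 0 carry 1
  0×2+1 = 1 → write 1
  1×2 = 2 → write 0 carry 1
  0×2+1 = 1 → write 1
  1×2 = 2 → write 0 carry 1
  1×2+1 = 3 → write 1 carry 1
  0×2+1 = 1 → write 1
  1×2 = 2 → write 0 carry 1
  1×2+1 = 3 → write 1 carry 1
  0×2+1 = 1 → write 1
  0×2 = 0 → write 0
  1×2 = 2 → write 0 carry 1
  1×2+1 = 3 → write 1 carry 1
  1×2+1 = 3 → write 1 carry 1
  0×2+1 = 1 → write 1
  1×2 = 2 → write 0 carry 1
  1×2+1 = 3 → write 1 carry 1
  1×2+1 = 3 → write 1 carry 1
  0×2+1 = 1 → write 1
  1×2 = 2 → write 0 carry 1
  0×2+1 = 1 → write 1
  1×2 = 2 → write 0 carry 1
  remaining carry: 1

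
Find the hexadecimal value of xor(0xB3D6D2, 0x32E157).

XOR each hex digit independently (no carries):
  B^3=8, 3^2=1, D^E=3, 6^1=7, D^5=8, 2^7=5

0x813785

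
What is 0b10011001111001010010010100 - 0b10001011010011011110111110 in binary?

Subtract column by column in base 2:
  0-0 → 0
  0-1 → 1 (borrow)
  1-1-1 → 1 (borrow)
  0-1-1 → 0 (borrow)
  1-1-1 → 1 (borrow)
  0-1-1 → 0 (borrow)
  0-0-1 → 1 (borrow)
  1-1-1 → 1 (borrow)
  0-1-1 → 0 (borrow)
  0-1-1 → 0 (borrow)
  1-1-1 → 1 (borrow)
  0-0-1 → 1 (borrow)
  1-1-1 → 1 (borrow)
  0-1-1 → 0 (borrow)
  0-0-1 → 1 (borrow)
  1-0-1 → 0
  1-1 → 0
  1-0 → 1
  1-1 → 0
  0-1 → 1 (borrow)
  0-0-1 → 1 (borrow)
  1-1-1 → 1 (borrow)
  1-0-1 → 0
  0-0 → 0
  0-0 → 0
  1-1 → 0

0b1110100101110011010110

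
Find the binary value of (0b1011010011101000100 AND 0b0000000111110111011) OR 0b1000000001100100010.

0b1000000011100100010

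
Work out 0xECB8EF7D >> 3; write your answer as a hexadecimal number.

0x1D971DEF

3 bits is not a whole number of base-16 digits; in binary: 11101100101110001110111101111101 >> 3 = 11101100101110001110111101111.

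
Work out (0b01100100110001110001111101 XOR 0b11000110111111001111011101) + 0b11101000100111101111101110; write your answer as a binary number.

First 0b01100100110001110001111101 XOR 0b11000110111111001111011101 = 0b10100010001110111110100000.
Add column by column in base 2, right to left:
  0+0 = 0
  0+1 = 1
  0+1 = 1
  0+1 = 1
  0+0 = 0
  1+1 = 0 carry 1
  0+1+1 = 0 carry 1
  1+1+1 = 1 carry 1
  1+1+1 = 1 carry 1
  1+1+1 = 1 carry 1
  1+0+1 = 0 carry 1
  1+1+1 = 1 carry 1
  0+1+1 = 0 carry 1
  1+1+1 = 1 carry 1
  1+1+1 = 1 carry 1
  1+0+1 = 0 carry 1
  0+0+1 = 1
  0+1 = 1
  0+0 = 0
  1+0 = 1
  0+0 = 0
  0+1 = 1
  0+0 = 0
  1+1 = 0 carry 1
  0+1+1 = 0 carry 1
  1+1+1 = 1 carry 1
  final carry 1

0b110001010110110101110001110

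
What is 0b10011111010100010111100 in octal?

Group the bits in threes: 010 011 111 010 100 010 111 100 → 23724274.

0o23724274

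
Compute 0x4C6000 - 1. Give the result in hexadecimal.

The trailing 3 digits are 0, so subtracting 1 borrows through: they become F and the next digit up decrements.

0x4C5FFF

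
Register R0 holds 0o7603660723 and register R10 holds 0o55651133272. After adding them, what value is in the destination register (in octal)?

0o65455014215

Add column by column in base 8, right to left:
  3+2 = 5
  2+7 = 1 carry 1
  7+2+1 = 2 carry 1
  0+3+1 = 4
  6+3 = 1 carry 1
  6+1+1 = 0 carry 1
  3+1+1 = 5
  0+5 = 5
  6+6 = 4 carry 1
  7+5+1 = 5 carry 1
  0+5+1 = 6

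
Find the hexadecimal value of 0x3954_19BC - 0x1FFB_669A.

0x1958B322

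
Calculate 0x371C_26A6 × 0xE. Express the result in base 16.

0x3038A1D14

Multiply each base-16 digit by 14, carrying:
  6×14 = 84 → write 4 carry 5
  A×14+5 = 145 → write 1 carry 9
  6×14+9 = 93 → write D carry 5
  2×14+5 = 33 → write 1 carry 2
  C×14+2 = 170 → write A carry 10
  1×14+10 = 24 → write 8 carry 1
  7×14+1 = 99 → write 3 carry 6
  3×14+6 = 48 → write 0 carry 3
  remaining carry: 3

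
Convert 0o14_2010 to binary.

0b1100010000001000

Each octal digit is 3 bits: 1=001 4=100 2=010 0=000 1=001 0=000.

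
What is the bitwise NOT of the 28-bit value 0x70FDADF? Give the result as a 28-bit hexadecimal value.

Each hex digit d becomes F−d:
  7→8, 0→F, F→0, D→2, A→5, D→2, F→0

0x8F02520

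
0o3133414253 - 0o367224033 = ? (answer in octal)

Subtract column by column in base 8:
  3-3 → 0
  5-3 → 2
  2-0 → 2
  4-4 → 0
  1-2 → 7 (borrow)
  4-2-1 → 1
  3-7 → 4 (borrow)
  3-6-1 → 4 (borrow)
  1-3-1 → 5 (borrow)
  3-0-1 → 2

0o2544170220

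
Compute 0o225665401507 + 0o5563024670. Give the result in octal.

0o233450426377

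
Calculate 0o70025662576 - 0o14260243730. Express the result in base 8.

0o53545416646

Subtract column by column in base 8:
  6-0 → 6
  7-3 → 4
  5-7 → 6 (borrow)
  2-3-1 → 6 (borrow)
  6-4-1 → 1
  6-2 → 4
  5-0 → 5
  2-6 → 4 (borrow)
  0-2-1 → 5 (borrow)
  0-4-1 → 3 (borrow)
  7-1-1 → 5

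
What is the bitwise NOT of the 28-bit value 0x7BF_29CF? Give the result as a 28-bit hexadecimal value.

Each hex digit d becomes F−d:
  7→8, B→4, F→0, 2→D, 9→6, C→3, F→0

0x840D630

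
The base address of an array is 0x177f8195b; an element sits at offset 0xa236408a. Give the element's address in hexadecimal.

Add column by column in base 16, right to left:
  b+a = 5 carry 1
  5+8+1 = e
  9+0 = 9
  1+4 = 5
  8+6 = e
  f+3 = 2 carry 1
  7+2+1 = a
  7+a = 1 carry 1
  1+0+1 = 2

0x21a2e59e5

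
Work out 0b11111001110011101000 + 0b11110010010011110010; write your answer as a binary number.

Add column by column in base 2, right to left:
  0+0 = 0
  0+1 = 1
  0+0 = 0
  1+0 = 1
  0+1 = 1
  1+1 = 0 carry 1
  1+1+1 = 1 carry 1
  1+1+1 = 1 carry 1
  0+0+1 = 1
  0+0 = 0
  1+1 = 0 carry 1
  1+0+1 = 0 carry 1
  1+0+1 = 0 carry 1
  0+1+1 = 0 carry 1
  0+0+1 = 1
  1+0 = 1
  1+1 = 0 carry 1
  1+1+1 = 1 carry 1
  1+1+1 = 1 carry 1
  1+1+1 = 1 carry 1
  final carry 1

0b111101100000111011010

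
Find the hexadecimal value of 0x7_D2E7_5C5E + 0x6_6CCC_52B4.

Add column by column in base 16, right to left:
  E+4 = 2 carry 1
  5+B+1 = 1 carry 1
  C+2+1 = F
  5+5 = A
  7+C = 3 carry 1
  E+C+1 = B carry 1
  2+C+1 = F
  D+6 = 3 carry 1
  7+6+1 = E

0xE3FB3AF12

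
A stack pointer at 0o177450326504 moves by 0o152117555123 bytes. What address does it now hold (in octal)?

Add column by column in base 8, right to left:
  4+3 = 7
  0+2 = 2
  5+1 = 6
  6+5 = 3 carry 1
  2+5+1 = 0 carry 1
  3+5+1 = 1 carry 1
  0+7+1 = 0 carry 1
  5+1+1 = 7
  4+1 = 5
  7+2 = 1 carry 1
  7+5+1 = 5 carry 1
  1+1+1 = 3

0o351570103627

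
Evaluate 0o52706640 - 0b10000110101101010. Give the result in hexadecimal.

0xAA8036

0o52706640 = 0xAB8DA0 in hexadecimal.
0b10000110101101010 = 0x10D6A in hexadecimal.
Subtract column by column in base 16:
  0-A → 6 (borrow)
  A-6-1 → 3
  D-D → 0
  8-0 → 8
  B-1 → A
  A-0 → A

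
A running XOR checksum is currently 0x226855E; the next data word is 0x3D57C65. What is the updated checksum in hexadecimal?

0x1F3F93B

XOR each hex digit independently (no carries):
  2^3=1, 2^D=F, 6^5=3, 8^7=F, 5^C=9, 5^6=3, E^5=B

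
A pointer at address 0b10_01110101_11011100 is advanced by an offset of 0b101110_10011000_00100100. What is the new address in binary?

0b1100010000111000000000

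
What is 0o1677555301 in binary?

Each octal digit is 3 bits: 1=001 6=110 7=111 7=111 5=101 5=101 5=101 3=011 0=000 1=001.

0b1110111111101101101011000001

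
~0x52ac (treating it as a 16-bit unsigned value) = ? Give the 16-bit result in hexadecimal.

0xad53

Each hex digit d becomes f−d:
  5→a, 2→d, a→5, c→3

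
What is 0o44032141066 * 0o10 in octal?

Multiply each base-8 digit by 8, carrying:
  6×8 = 48 → write 0 carry 6
  6×8+6 = 54 → write 6 carry 6
  0×8+6 = 6 → write 6
  1×8 = 8 → write 0 carry 1
  4×8+1 = 33 → write 1 carry 4
  1×8+4 = 12 → write 4 carry 1
  2×8+1 = 17 → write 1 carry 2
  3×8+2 = 26 → write 2 carry 3
  0×8+3 = 3 → write 3
  4×8 = 32 → write 0 carry 4
  4×8+4 = 36 → write 4 carry 4
  remaining carry: 4

0o440321410660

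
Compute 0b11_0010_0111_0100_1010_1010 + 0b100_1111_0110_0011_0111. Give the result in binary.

0b1101110110101011100001

Add column by column in base 2, right to left:
  0+1 = 1
  1+1 = 0 carry 1
  0+1+1 = 0 carry 1
  1+0+1 = 0 carry 1
  0+1+1 = 0 carry 1
  1+1+1 = 1 carry 1
  0+0+1 = 1
  1+0 = 1
  0+0 = 0
  0+1 = 1
  1+1 = 0 carry 1
  0+0+1 = 1
  1+1 = 0 carry 1
  1+1+1 = 1 carry 1
  1+1+1 = 1 carry 1
  0+1+1 = 0 carry 1
  0+0+1 = 1
  1+0 = 1
  0+1 = 1
  0+0 = 0
  1+0 = 1
  1+0 = 1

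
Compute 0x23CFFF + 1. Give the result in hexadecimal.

0x23D000

The trailing 3 digits are F (max in base 16), so adding 1 cascades: they roll to 0 and the next digit up increments.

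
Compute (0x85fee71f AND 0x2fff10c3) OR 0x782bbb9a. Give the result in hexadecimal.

0x7dffbb9b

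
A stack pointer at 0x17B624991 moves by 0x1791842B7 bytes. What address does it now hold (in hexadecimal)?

Add column by column in base 16, right to left:
  1+7 = 8
  9+B = 4 carry 1
  9+2+1 = C
  4+4 = 8
  2+8 = A
  6+1 = 7
  B+9 = 4 carry 1
  7+7+1 = F
  1+1 = 2

0x2F47A8C48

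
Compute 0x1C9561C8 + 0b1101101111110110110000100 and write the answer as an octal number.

0x1C9561C8 = 0o3445260710 in octal.
0b1101101111110110110000100 = 0o155766604 in octal.
Add column by column in base 8, right to left:
  0+4 = 4
  1+0 = 1
  7+6 = 5 carry 1
  0+6+1 = 7
  6+6 = 4 carry 1
  2+7+1 = 2 carry 1
  5+5+1 = 3 carry 1
  4+5+1 = 2 carry 1
  4+1+1 = 6
  3+0 = 3

0o3623247514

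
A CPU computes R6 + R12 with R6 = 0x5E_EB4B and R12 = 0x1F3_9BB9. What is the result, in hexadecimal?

0x2528704

Add column by column in base 16, right to left:
  B+9 = 4 carry 1
  4+B+1 = 0 carry 1
  B+B+1 = 7 carry 1
  E+9+1 = 8 carry 1
  E+3+1 = 2 carry 1
  5+F+1 = 5 carry 1
  0+1+1 = 2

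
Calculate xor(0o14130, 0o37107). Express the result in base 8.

0o23037

XOR each oct digit independently (no carries):
  1^3=2, 4^7=3, 1^1=0, 3^0=3, 0^7=7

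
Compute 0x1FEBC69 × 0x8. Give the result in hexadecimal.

Multiply each base-16 digit by 8, carrying:
  9×8 = 72 → write 8 carry 4
  6×8+4 = 52 → write 4 carry 3
  C×8+3 = 99 → write 3 carry 6
  B×8+6 = 94 → write E carry 5
  E×8+5 = 117 → write 5 carry 7
  F×8+7 = 127 → write F carry 7
  1×8+7 = 15 → write F

0xFF5E348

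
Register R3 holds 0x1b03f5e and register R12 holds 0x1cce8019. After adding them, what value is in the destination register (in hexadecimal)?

0x1e7ebf77

Add column by column in base 16, right to left:
  e+9 = 7 carry 1
  5+1+1 = 7
  f+0 = f
  3+8 = b
  0+e = e
  b+c = 7 carry 1
  1+c+1 = e
  0+1 = 1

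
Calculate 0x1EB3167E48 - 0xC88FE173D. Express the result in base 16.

Subtract column by column in base 16:
  8-D → B (borrow)
  4-3-1 → 0
  E-7 → 7
  7-1 → 6
  6-E → 8 (borrow)
  1-F-1 → 1 (borrow)
  3-8-1 → A (borrow)
  B-8-1 → 2
  E-C → 2
  1-0 → 1

0x122A18670B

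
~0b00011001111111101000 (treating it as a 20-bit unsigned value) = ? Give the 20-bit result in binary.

0b11100110000000010111

Invert each bit: 00011001111111101000 → 11100110000000010111.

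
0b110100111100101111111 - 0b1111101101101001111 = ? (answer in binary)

Subtract column by column in base 2:
  1-1 → 0
  1-1 → 0
  1-1 → 0
  1-1 → 0
  1-0 → 1
  1-0 → 1
  1-1 → 0
  0-0 → 0
  1-1 → 0
  0-1 → 1 (borrow)
  0-0-1 → 1 (borrow)
  1-1-1 → 1 (borrow)
  1-1-1 → 1 (borrow)
  1-0-1 → 0
  1-1 → 0
  0-1 → 1 (borrow)
  0-1-1 → 0 (borrow)
  1-1-1 → 1 (borrow)
  0-1-1 → 0 (borrow)
  1-0-1 → 0
  1-0 → 1

0b100101001111000110000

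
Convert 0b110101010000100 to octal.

0o65204

Group the bits in threes: 110 101 010 000 100 → 65204.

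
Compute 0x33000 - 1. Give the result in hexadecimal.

0x32fff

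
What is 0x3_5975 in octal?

Expand each hex digit to 4 bits: 3=0011 5=0101 9=1001 7=0111 5=0101.
Group the bits in threes: 110 101 100 101 110 101 → 654565.

0o654565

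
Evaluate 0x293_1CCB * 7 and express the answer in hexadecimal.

0x1205C98D

Multiply each base-16 digit by 7, carrying:
  B×7 = 77 → write D carry 4
  C×7+4 = 88 → write 8 carry 5
  C×7+5 = 89 → write 9 carry 5
  1×7+5 = 12 → write C
  3×7 = 21 → write 5 carry 1
  9×7+1 = 64 → write 0 carry 4
  2×7+4 = 18 → write 2 carry 1
  remaining carry: 1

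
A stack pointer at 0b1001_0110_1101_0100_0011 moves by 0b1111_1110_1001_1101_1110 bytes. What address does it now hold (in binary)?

0b110010101011100100001

Add column by column in base 2, right to left:
  1+0 = 1
  1+1 = 0 carry 1
  0+1+1 = 0 carry 1
  0+1+1 = 0 carry 1
  0+1+1 = 0 carry 1
  0+0+1 = 1
  1+1 = 0 carry 1
  0+1+1 = 0 carry 1
  1+1+1 = 1 carry 1
  0+0+1 = 1
  1+0 = 1
  1+1 = 0 carry 1
  0+0+1 = 1
  1+1 = 0 carry 1
  1+1+1 = 1 carry 1
  0+1+1 = 0 carry 1
  1+1+1 = 1 carry 1
  0+1+1 = 0 carry 1
  0+1+1 = 0 carry 1
  1+1+1 = 1 carry 1
  final carry 1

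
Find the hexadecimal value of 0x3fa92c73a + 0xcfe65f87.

0x4ca7926c1

Add column by column in base 16, right to left:
  a+7 = 1 carry 1
  3+8+1 = c
  7+f = 6 carry 1
  c+5+1 = 2 carry 1
  2+6+1 = 9
  9+e = 7 carry 1
  a+f+1 = a carry 1
  f+c+1 = c carry 1
  3+0+1 = 4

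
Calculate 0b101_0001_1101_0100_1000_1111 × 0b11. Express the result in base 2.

0b111101010111110110101101

Multiply each base-2 digit by 3, carrying:
  1×3 = 3 → write 1 carry 1
  1×3+1 = 4 → write 0 carry 2
  1×3+2 = 5 → write 1 carry 2
  1×3+2 = 5 → write 1 carry 2
  0×3+2 = 2 → write 0 carry 1
  0×3+1 = 1 → write 1
  0×3 = 0 → write 0
  1×3 = 3 → write 1 carry 1
  0×3+1 = 1 → write 1
  0×3 = 0 → write 0
  1×3 = 3 → write 1 carry 1
  0×3+1 = 1 → write 1
  1×3 = 3 → write 1 carry 1
  0×3+1 = 1 → write 1
  1×3 = 3 → write 1 carry 1
  1×3+1 = 4 → write 0 carry 2
  1×3+2 = 5 → write 1 carry 2
  0×3+2 = 2 → write 0 carry 1
  0×3+1 = 1 → write 1
  0×3 = 0 → write 0
  1×3 = 3 → write 1 carry 1
  0×3+1 = 1 → write 1
  1×3 = 3 → write 1 carry 1
  remaining carry: 1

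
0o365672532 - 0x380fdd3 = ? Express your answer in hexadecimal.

0x567787

0o365672532 = 0x3d7755a in hexadecimal.
Subtract column by column in base 16:
  a-3 → 7
  5-d → 8 (borrow)
  5-d-1 → 7 (borrow)
  7-f-1 → 7 (borrow)
  7-0-1 → 6
  d-8 → 5
  3-3 → 0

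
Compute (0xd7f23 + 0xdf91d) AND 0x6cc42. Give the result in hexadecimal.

Add column by column in base 16, right to left:
  3+d = 0 carry 1
  2+1+1 = 4
  f+9 = 8 carry 1
  7+f+1 = 7 carry 1
  d+d+1 = b carry 1
  final carry 1
Sum = 0x1b7840; now AND with 0x6cc42:
  1&0=0, b&6=2, 7&c=4, 8&c=8, 4&4=4, 0&2=0

0x24840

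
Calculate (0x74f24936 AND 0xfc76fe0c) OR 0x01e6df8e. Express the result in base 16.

0x74f24936 AND 0xfc76fe0c = 0x74724804.
Then OR with 0x01e6df8e.

0x75f6df8e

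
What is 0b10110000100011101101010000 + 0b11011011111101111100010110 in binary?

0b110001100100001101001100110

Add column by column in base 2, right to left:
  0+0 = 0
  0+1 = 1
  0+1 = 1
  0+0 = 0
  1+1 = 0 carry 1
  0+0+1 = 1
  1+0 = 1
  0+0 = 0
  1+1 = 0 carry 1
  1+1+1 = 1 carry 1
  0+1+1 = 0 carry 1
  1+1+1 = 1 carry 1
  1+1+1 = 1 carry 1
  1+0+1 = 0 carry 1
  0+1+1 = 0 carry 1
  0+1+1 = 0 carry 1
  0+1+1 = 0 carry 1
  1+1+1 = 1 carry 1
  0+1+1 = 0 carry 1
  0+1+1 = 0 carry 1
  0+0+1 = 1
  0+1 = 1
  1+1 = 0 carry 1
  1+0+1 = 0 carry 1
  0+1+1 = 0 carry 1
  1+1+1 = 1 carry 1
  final carry 1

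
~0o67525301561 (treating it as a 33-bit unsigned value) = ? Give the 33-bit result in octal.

Each oct digit d becomes 7−d:
  6→1, 7→0, 5→2, 2→5, 5→2, 3→4, 0→7, 1→6, 5→2, 6→1, 1→6

0o10252476216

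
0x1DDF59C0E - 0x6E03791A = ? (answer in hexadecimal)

0x16FF222F4

Subtract column by column in base 16:
  E-A → 4
  0-1 → F (borrow)
  C-9-1 → 2
  9-7 → 2
  5-3 → 2
  F-0 → F
  D-E → F (borrow)
  D-6-1 → 6
  1-0 → 1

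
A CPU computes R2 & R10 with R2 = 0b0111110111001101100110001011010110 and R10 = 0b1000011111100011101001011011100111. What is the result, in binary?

0b0000010111000001100000001011000110

AND bit by bit (1 only where both bits are 1):
  0111110111001101100110001011010110
& 1000011111100011101001011011100111
= 0000010111000001100000001011000110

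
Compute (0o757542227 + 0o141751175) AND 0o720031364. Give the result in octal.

0o120011024

Add column by column in base 8, right to left:
  7+5 = 4 carry 1
  2+7+1 = 2 carry 1
  2+1+1 = 4
  2+1 = 3
  4+5 = 1 carry 1
  5+7+1 = 5 carry 1
  7+1+1 = 1 carry 1
  5+4+1 = 2 carry 1
  7+1+1 = 1 carry 1
  final carry 1
Sum = 0o1121513424; now AND with 0o720031364:
  1&0=0, 1&7=1, 2&2=2, 1&0=0, 5&0=0, 1&3=1, 3&1=1, 4&3=0, 2&6=2, 4&4=4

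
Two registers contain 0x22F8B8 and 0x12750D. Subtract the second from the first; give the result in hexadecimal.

Subtract column by column in base 16:
  8-D → B (borrow)
  B-0-1 → A
  8-5 → 3
  F-7 → 8
  2-2 → 0
  2-1 → 1

0x1083AB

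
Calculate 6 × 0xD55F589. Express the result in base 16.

0x5003C136

Multiply each base-16 digit by 6, carrying:
  9×6 = 54 → write 6 carry 3
  8×6+3 = 51 → write 3 carry 3
  5×6+3 = 33 → write 1 carry 2
  F×6+2 = 92 → write C carry 5
  5×6+5 = 35 → write 3 carry 2
  5×6+2 = 32 → write 0 carry 2
  D×6+2 = 80 → write 0 carry 5
  remaining carry: 5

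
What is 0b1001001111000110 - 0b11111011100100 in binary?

0b101010011100010

Subtract column by column in base 2:
  0-0 → 0
  1-0 → 1
  1-1 → 0
  0-0 → 0
  0-0 → 0
  0-1 → 1 (borrow)
  1-1-1 → 1 (borrow)
  1-1-1 → 1 (borrow)
  1-0-1 → 0
  1-1 → 0
  0-1 → 1 (borrow)
  0-1-1 → 0 (borrow)
  1-1-1 → 1 (borrow)
  0-1-1 → 0 (borrow)
  0-0-1 → 1 (borrow)
  1-0-1 → 0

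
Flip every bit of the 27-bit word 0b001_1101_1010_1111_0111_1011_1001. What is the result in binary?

Invert each bit: 001110110101111011110111001 → 110001001010000100001000110.

0b110001001010000100001000110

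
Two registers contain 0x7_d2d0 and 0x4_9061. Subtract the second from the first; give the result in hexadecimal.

Subtract column by column in base 16:
  0-1 → f (borrow)
  d-6-1 → 6
  2-0 → 2
  d-9 → 4
  7-4 → 3

0x3426f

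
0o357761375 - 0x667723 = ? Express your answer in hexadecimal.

0x3596bda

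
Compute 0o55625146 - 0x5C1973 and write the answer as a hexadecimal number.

0o55625146 = 0xB72A66 in hexadecimal.
Subtract column by column in base 16:
  6-3 → 3
  6-7 → F (borrow)
  A-9-1 → 0
  2-1 → 1
  7-C → B (borrow)
  B-5-1 → 5

0x5B10F3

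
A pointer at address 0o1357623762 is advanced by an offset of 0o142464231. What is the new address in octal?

0o1522310213

Add column by column in base 8, right to left:
  2+1 = 3
  6+3 = 1 carry 1
  7+2+1 = 2 carry 1
  3+4+1 = 0 carry 1
  2+6+1 = 1 carry 1
  6+4+1 = 3 carry 1
  7+2+1 = 2 carry 1
  5+4+1 = 2 carry 1
  3+1+1 = 5
  1+0 = 1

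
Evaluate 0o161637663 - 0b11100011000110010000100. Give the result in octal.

0b11100011000110010000100 = 0o34306204 in octal.
Subtract column by column in base 8:
  3-4 → 7 (borrow)
  6-0-1 → 5
  6-2 → 4
  7-6 → 1
  3-0 → 3
  6-3 → 3
  1-4 → 5 (borrow)
  6-3-1 → 2
  1-0 → 1

0o125331457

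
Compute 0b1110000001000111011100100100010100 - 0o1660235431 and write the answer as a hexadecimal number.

0b1110000001000111011100100100010100 = 0x3811DC914 in hexadecimal.
0o1660235431 = 0xEC13B19 in hexadecimal.
Subtract column by column in base 16:
  4-9 → B (borrow)
  1-1-1 → F (borrow)
  9-B-1 → D (borrow)
  C-3-1 → 8
  D-1 → C
  1-C → 5 (borrow)
  1-E-1 → 2 (borrow)
  8-0-1 → 7
  3-0 → 3

0x3725C8DFB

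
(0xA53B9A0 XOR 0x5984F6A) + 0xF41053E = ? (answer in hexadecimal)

0x1F0CFC08

First 0xA53B9A0 XOR 0x5984F6A = 0xFCBF6CA.
Add column by column in base 16, right to left:
  A+E = 8 carry 1
  C+3+1 = 0 carry 1
  6+5+1 = C
  F+0 = F
  B+1 = C
  C+4 = 0 carry 1
  F+F+1 = F carry 1
  final carry 1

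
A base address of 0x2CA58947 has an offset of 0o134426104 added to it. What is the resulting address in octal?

0o5605732613

0x2CA58947 = 0o5451304507 in octal.
Add column by column in base 8, right to left:
  7+4 = 3 carry 1
  0+0+1 = 1
  5+1 = 6
  4+6 = 2 carry 1
  0+2+1 = 3
  3+4 = 7
  1+4 = 5
  5+3 = 0 carry 1
  4+1+1 = 6
  5+0 = 5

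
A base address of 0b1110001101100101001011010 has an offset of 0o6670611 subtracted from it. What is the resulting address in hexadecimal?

0x1AB58D1

0b1110001101100101001011010 = 0x1C6CA5A in hexadecimal.
0o6670611 = 0x1B7189 in hexadecimal.
Subtract column by column in base 16:
  A-9 → 1
  5-8 → D (borrow)
  A-1-1 → 8
  C-7 → 5
  6-B → B (borrow)
  C-1-1 → A
  1-0 → 1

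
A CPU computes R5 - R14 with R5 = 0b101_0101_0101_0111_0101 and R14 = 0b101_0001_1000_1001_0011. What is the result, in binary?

Subtract column by column in base 2:
  1-1 → 0
  0-1 → 1 (borrow)
  1-0-1 → 0
  0-0 → 0
  1-1 → 0
  1-0 → 1
  1-0 → 1
  0-1 → 1 (borrow)
  1-0-1 → 0
  0-0 → 0
  1-0 → 1
  0-1 → 1 (borrow)
  1-1-1 → 1 (borrow)
  0-0-1 → 1 (borrow)
  1-0-1 → 0
  0-0 → 0
  1-1 → 0
  0-0 → 0
  1-1 → 0

0b11110011100010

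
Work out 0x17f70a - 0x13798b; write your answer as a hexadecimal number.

Subtract column by column in base 16:
  a-b → f (borrow)
  0-8-1 → 7 (borrow)
  7-9-1 → d (borrow)
  f-7-1 → 7
  7-3 → 4
  1-1 → 0

0x47d7f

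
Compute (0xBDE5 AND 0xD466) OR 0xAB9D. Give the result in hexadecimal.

0xBDE5 AND 0xD466 = 0x9464.
Then OR with 0xAB9D.

0xBFFD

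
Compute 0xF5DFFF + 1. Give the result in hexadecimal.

The trailing 3 digits are F (max in base 16), so adding 1 cascades: they roll to 0 and the next digit up increments.

0xF5E000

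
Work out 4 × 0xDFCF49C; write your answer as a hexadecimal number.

Multiply each base-16 digit by 4, carrying:
  C×4 = 48 → write 0 carry 3
  9×4+3 = 39 → write 7 carry 2
  4×4+2 = 18 → write 2 carry 1
  F×4+1 = 61 → write D carry 3
  C×4+3 = 51 → write 3 carry 3
  F×4+3 = 63 → write F carry 3
  D×4+3 = 55 → write 7 carry 3
  remaining carry: 3

0x37F3D270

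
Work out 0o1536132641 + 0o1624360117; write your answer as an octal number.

0o3362512760

Add column by column in base 8, right to left:
  1+7 = 0 carry 1
  4+1+1 = 6
  6+1 = 7
  2+0 = 2
  3+6 = 1 carry 1
  1+3+1 = 5
  6+4 = 2 carry 1
  3+2+1 = 6
  5+6 = 3 carry 1
  1+1+1 = 3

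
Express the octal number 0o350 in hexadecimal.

0xe8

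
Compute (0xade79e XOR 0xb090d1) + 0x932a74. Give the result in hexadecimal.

0xb0a1c3

First 0xade79e XOR 0xb090d1 = 0x1d774f.
Add column by column in base 16, right to left:
  f+4 = 3 carry 1
  4+7+1 = c
  7+a = 1 carry 1
  7+2+1 = a
  d+3 = 0 carry 1
  1+9+1 = b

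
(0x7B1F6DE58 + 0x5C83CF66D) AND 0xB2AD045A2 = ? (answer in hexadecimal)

0x92A104480

Add column by column in base 16, right to left:
  8+D = 5 carry 1
  5+6+1 = C
  E+6 = 4 carry 1
  D+F+1 = D carry 1
  6+C+1 = 3 carry 1
  F+3+1 = 3 carry 1
  1+8+1 = A
  B+C = 7 carry 1
  7+5+1 = D
Sum = 0xD7A33D4C5; now AND with 0xB2AD045A2:
  D&B=9, 7&2=2, A&A=A, 3&D=1, 3&0=0, D&4=4, 4&5=4, C&A=8, 5&2=0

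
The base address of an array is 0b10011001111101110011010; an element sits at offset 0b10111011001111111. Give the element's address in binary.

Add column by column in base 2, right to left:
  0+1 = 1
  1+1 = 0 carry 1
  0+1+1 = 0 carry 1
  1+1+1 = 1 carry 1
  1+1+1 = 1 carry 1
  0+1+1 = 0 carry 1
  0+1+1 = 0 carry 1
  1+0+1 = 0 carry 1
  1+0+1 = 0 carry 1
  1+1+1 = 1 carry 1
  0+1+1 = 0 carry 1
  1+0+1 = 0 carry 1
  1+1+1 = 1 carry 1
  1+1+1 = 1 carry 1
  1+1+1 = 1 carry 1
  1+0+1 = 0 carry 1
  0+1+1 = 0 carry 1
  0+0+1 = 1
  1+0 = 1
  1+0 = 1
  0+0 = 0
  0+0 = 0
  1+0 = 1

0b10011100111001000011001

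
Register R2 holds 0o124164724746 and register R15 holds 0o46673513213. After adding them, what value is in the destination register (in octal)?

Add column by column in base 8, right to left:
  6+3 = 1 carry 1
  4+1+1 = 6
  7+2 = 1 carry 1
  4+3+1 = 0 carry 1
  2+1+1 = 4
  7+5 = 4 carry 1
  4+3+1 = 0 carry 1
  6+7+1 = 6 carry 1
  1+6+1 = 0 carry 1
  4+6+1 = 3 carry 1
  2+4+1 = 7
  1+0 = 1

0o173060440161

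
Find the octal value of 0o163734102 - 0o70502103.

0o73231777

Subtract column by column in base 8:
  2-3 → 7 (borrow)
  0-0-1 → 7 (borrow)
  1-1-1 → 7 (borrow)
  4-2-1 → 1
  3-0 → 3
  7-5 → 2
  3-0 → 3
  6-7 → 7 (borrow)
  1-0-1 → 0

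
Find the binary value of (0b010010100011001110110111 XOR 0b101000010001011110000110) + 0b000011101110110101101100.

First 0b010010100011001110110111 XOR 0b101000010001011110000110 = 0b111010110010010000110001.
Add column by column in base 2, right to left:
  1+0 = 1
  0+0 = 0
  0+1 = 1
  0+1 = 1
  1+0 = 1
  1+1 = 0 carry 1
  0+1+1 = 0 carry 1
  0+0+1 = 1
  0+1 = 1
  0+0 = 0
  1+1 = 0 carry 1
  0+1+1 = 0 carry 1
  0+0+1 = 1
  1+1 = 0 carry 1
  0+1+1 = 0 carry 1
  0+1+1 = 0 carry 1
  1+0+1 = 0 carry 1
  1+1+1 = 1 carry 1
  0+1+1 = 0 carry 1
  1+1+1 = 1 carry 1
  0+0+1 = 1
  1+0 = 1
  1+0 = 1
  1+0 = 1

0b111110100001000110011101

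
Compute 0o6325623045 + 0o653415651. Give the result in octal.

0o7201240716

Add column by column in base 8, right to left:
  5+1 = 6
  4+5 = 1 carry 1
  0+6+1 = 7
  3+5 = 0 carry 1
  2+1+1 = 4
  6+4 = 2 carry 1
  5+3+1 = 1 carry 1
  2+5+1 = 0 carry 1
  3+6+1 = 2 carry 1
  6+0+1 = 7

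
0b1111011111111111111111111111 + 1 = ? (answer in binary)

0b1111100000000000000000000000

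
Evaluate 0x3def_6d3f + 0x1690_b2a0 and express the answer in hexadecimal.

0x54801fdf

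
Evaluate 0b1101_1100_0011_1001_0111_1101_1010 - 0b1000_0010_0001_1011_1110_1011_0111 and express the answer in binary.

Subtract column by column in base 2:
  0-1 → 1 (borrow)
  1-1-1 → 1 (borrow)
  0-1-1 → 0 (borrow)
  1-0-1 → 0
  1-1 → 0
  0-1 → 1 (borrow)
  1-0-1 → 0
  1-1 → 0
  1-0 → 1
  1-1 → 0
  1-1 → 0
  0-1 → 1 (borrow)
  1-1-1 → 1 (borrow)
  0-1-1 → 0 (borrow)
  0-0-1 → 1 (borrow)
  1-1-1 → 1 (borrow)
  1-1-1 → 1 (borrow)
  1-0-1 → 0
  0-0 → 0
  0-0 → 0
  0-0 → 0
  0-1 → 1 (borrow)
  1-0-1 → 0
  1-0 → 1
  1-0 → 1
  0-0 → 0
  1-0 → 1
  1-1 → 0

0b101101000011101100100100011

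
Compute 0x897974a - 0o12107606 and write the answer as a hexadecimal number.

0o12107606 = 0x288f86 in hexadecimal.
Subtract column by column in base 16:
  a-6 → 4
  4-8 → c (borrow)
  7-f-1 → 7 (borrow)
  9-8-1 → 0
  7-8 → f (borrow)
  9-2-1 → 6
  8-0 → 8

0x86f07c4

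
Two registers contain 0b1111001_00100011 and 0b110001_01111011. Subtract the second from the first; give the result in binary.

0b100011110101000

Subtract column by column in base 2:
  1-1 → 0
  1-1 → 0
  0-0 → 0
  0-1 → 1 (borrow)
  0-1-1 → 0 (borrow)
  1-1-1 → 1 (borrow)
  0-1-1 → 0 (borrow)
  0-0-1 → 1 (borrow)
  1-1-1 → 1 (borrow)
  0-0-1 → 1 (borrow)
  0-0-1 → 1 (borrow)
  1-0-1 → 0
  1-1 → 0
  1-1 → 0
  1-0 → 1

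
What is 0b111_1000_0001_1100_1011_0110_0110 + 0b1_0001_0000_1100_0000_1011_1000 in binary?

Add column by column in base 2, right to left:
  0+0 = 0
  1+0 = 1
  1+0 = 1
  0+1 = 1
  0+1 = 1
  1+1 = 0 carry 1
  1+0+1 = 0 carry 1
  0+1+1 = 0 carry 1
  1+0+1 = 0 carry 1
  1+0+1 = 0 carry 1
  0+0+1 = 1
  1+0 = 1
  0+0 = 0
  0+0 = 0
  1+1 = 0 carry 1
  1+1+1 = 1 carry 1
  1+0+1 = 0 carry 1
  0+0+1 = 1
  0+0 = 0
  0+0 = 0
  0+1 = 1
  0+0 = 0
  0+0 = 0
  1+0 = 1
  1+1 = 0 carry 1
  1+0+1 = 0 carry 1
  1+0+1 = 0 carry 1
  final carry 1

0b1000100100101000110000011110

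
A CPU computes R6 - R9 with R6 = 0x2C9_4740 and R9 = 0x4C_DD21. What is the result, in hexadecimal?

0x27C6A1F

Subtract column by column in base 16:
  0-1 → F (borrow)
  4-2-1 → 1
  7-D → A (borrow)
  4-D-1 → 6 (borrow)
  9-C-1 → C (borrow)
  C-4-1 → 7
  2-0 → 2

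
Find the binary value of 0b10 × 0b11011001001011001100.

0b110110010010110011000

Multiply each base-2 digit by 2, carrying:
  0×2 = 0 → write 0
  0×2 = 0 → write 0
  1×2 = 2 → write 0 carry 1
  1×2+1 = 3 → write 1 carry 1
  0×2+1 = 1 → write 1
  0×2 = 0 → write 0
  1×2 = 2 → write 0 carry 1
  1×2+1 = 3 → write 1 carry 1
  0×2+1 = 1 → write 1
  1×2 = 2 → write 0 carry 1
  0×2+1 = 1 → write 1
  0×2 = 0 → write 0
  1×2 = 2 → write 0 carry 1
  0×2+1 = 1 → write 1
  0×2 = 0 → write 0
  1×2 = 2 → write 0 carry 1
  1×2+1 = 3 → write 1 carry 1
  0×2+1 = 1 → write 1
  1×2 = 2 → write 0 carry 1
  1×2+1 = 3 → write 1 carry 1
  remaining carry: 1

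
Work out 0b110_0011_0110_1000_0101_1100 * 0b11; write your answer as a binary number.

0b1001010100011100100010100

Multiply each base-2 digit by 3, carrying:
  0×3 = 0 → write 0
  0×3 = 0 → write 0
  1×3 = 3 → write 1 carry 1
  1×3+1 = 4 → write 0 carry 2
  1×3+2 = 5 → write 1 carry 2
  0×3+2 = 2 → write 0 carry 1
  1×3+1 = 4 → write 0 carry 2
  0×3+2 = 2 → write 0 carry 1
  0×3+1 = 1 → write 1
  0×3 = 0 → write 0
  0×3 = 0 → write 0
  1×3 = 3 → write 1 carry 1
  0×3+1 = 1 → write 1
  1×3 = 3 → write 1 carry 1
  1×3+1 = 4 → write 0 carry 2
  0×3+2 = 2 → write 0 carry 1
  1×3+1 = 4 → write 0 carry 2
  1×3+2 = 5 → write 1 carry 2
  0×3+2 = 2 → write 0 carry 1
  0×3+1 = 1 → write 1
  0×3 = 0 → write 0
  1×3 = 3 → write 1 carry 1
  1×3+1 = 4 → write 0 carry 2
  remaining carry: 10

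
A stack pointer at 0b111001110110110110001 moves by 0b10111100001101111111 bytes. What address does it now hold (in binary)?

0b1010001011000100110000

Add column by column in base 2, right to left:
  1+1 = 0 carry 1
  0+1+1 = 0 carry 1
  0+1+1 = 0 carry 1
  0+1+1 = 0 carry 1
  1+1+1 = 1 carry 1
  1+1+1 = 1 carry 1
  0+1+1 = 0 carry 1
  1+0+1 = 0 carry 1
  1+1+1 = 1 carry 1
  0+1+1 = 0 carry 1
  1+0+1 = 0 carry 1
  1+0+1 = 0 carry 1
  0+0+1 = 1
  1+0 = 1
  1+1 = 0 carry 1
  1+1+1 = 1 carry 1
  0+1+1 = 0 carry 1
  0+1+1 = 0 carry 1
  1+0+1 = 0 carry 1
  1+1+1 = 1 carry 1
  1+0+1 = 0 carry 1
  final carry 1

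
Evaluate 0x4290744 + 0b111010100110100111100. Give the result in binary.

0x4290744 = 0b100001010010000011101000100 in binary.
Add column by column in base 2, right to left:
  0+0 = 0
  0+0 = 0
  1+1 = 0 carry 1
  0+1+1 = 0 carry 1
  0+1+1 = 0 carry 1
  0+1+1 = 0 carry 1
  1+0+1 = 0 carry 1
  0+0+1 = 1
  1+1 = 0 carry 1
  1+0+1 = 0 carry 1
  1+1+1 = 1 carry 1
  0+1+1 = 0 carry 1
  0+0+1 = 1
  0+0 = 0
  0+1 = 1
  0+0 = 0
  1+1 = 0 carry 1
  0+0+1 = 1
  0+1 = 1
  1+1 = 0 carry 1
  0+1+1 = 0 carry 1
  1+0+1 = 0 carry 1
  0+0+1 = 1
  0+0 = 0
  0+0 = 0
  0+0 = 0
  1+0 = 1

0b100010001100101010010000000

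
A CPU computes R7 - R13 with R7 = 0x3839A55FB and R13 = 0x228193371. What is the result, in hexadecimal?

0x15B81228A

Subtract column by column in base 16:
  B-1 → A
  F-7 → 8
  5-3 → 2
  5-3 → 2
  A-9 → 1
  9-1 → 8
  3-8 → B (borrow)
  8-2-1 → 5
  3-2 → 1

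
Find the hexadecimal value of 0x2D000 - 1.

0x2CFFF

The trailing 3 digits are 0, so subtracting 1 borrows through: they become F and the next digit up decrements.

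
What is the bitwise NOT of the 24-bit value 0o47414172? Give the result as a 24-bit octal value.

0o30363605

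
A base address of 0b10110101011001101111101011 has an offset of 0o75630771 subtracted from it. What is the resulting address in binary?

0b1110111100110100111110010

0o75630771 = 0b111101110011000111111001 in binary.
Subtract column by column in base 2:
  1-1 → 0
  1-0 → 1
  0-0 → 0
  1-1 → 0
  0-1 → 1 (borrow)
  1-1-1 → 1 (borrow)
  1-1-1 → 1 (borrow)
  1-1-1 → 1 (borrow)
  1-1-1 → 1 (borrow)
  1-0-1 → 0
  0-0 → 0
  1-0 → 1
  1-1 → 0
  0-1 → 1 (borrow)
  0-0-1 → 1 (borrow)
  1-0-1 → 0
  1-1 → 0
  0-1 → 1 (borrow)
  1-1-1 → 1 (borrow)
  0-0-1 → 1 (borrow)
  1-1-1 → 1 (borrow)
  0-1-1 → 0 (borrow)
  1-1-1 → 1 (borrow)
  1-1-1 → 1 (borrow)
  0-0-1 → 1 (borrow)
  1-0-1 → 0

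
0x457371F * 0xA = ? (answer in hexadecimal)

0x2B682736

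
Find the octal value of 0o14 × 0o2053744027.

Multiply each base-8 digit by 12, carrying:
  7×12 = 84 → write 4 carry 10
  2×12+10 = 34 → write 2 carry 4
  0×12+4 = 4 → write 4
  4×12 = 48 → write 0 carry 6
  4×12+6 = 54 → write 6 carry 6
  7×12+6 = 90 → write 2 carry 11
  3×12+11 = 47 → write 7 carry 5
  5×12+5 = 65 → write 1 carry 8
  0×12+8 = 8 → write 0 carry 1
  2×12+1 = 25 → write 1 carry 3
  remaining carry: 3

0o31017260424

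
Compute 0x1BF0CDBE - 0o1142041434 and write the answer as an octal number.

0x1BF0CDBE = 0o3374146676 in octal.
Subtract column by column in base 8:
  6-4 → 2
  7-3 → 4
  6-4 → 2
  6-1 → 5
  4-4 → 0
  1-0 → 1
  4-2 → 2
  7-4 → 3
  3-1 → 2
  3-1 → 2

0o2232105242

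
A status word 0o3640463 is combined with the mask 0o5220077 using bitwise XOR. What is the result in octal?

0o6460414

XOR each oct digit independently (no carries):
  3^5=6, 6^2=4, 4^2=6, 0^0=0, 4^0=4, 6^7=1, 3^7=4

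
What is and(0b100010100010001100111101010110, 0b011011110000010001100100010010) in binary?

0b000010100000000000100100010010

AND bit by bit (1 only where both bits are 1):
  100010100010001100111101010110
& 011011110000010001100100010010
= 000010100000000000100100010010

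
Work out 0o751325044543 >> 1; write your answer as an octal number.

0o364552422261

1 bits is not a whole number of base-8 digits; in binary: 111101001011010101000100100101100011 >> 1 = 11110100101101010100010010010110001.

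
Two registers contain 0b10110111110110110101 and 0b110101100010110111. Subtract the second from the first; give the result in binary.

Subtract column by column in base 2:
  1-1 → 0
  0-1 → 1 (borrow)
  1-1-1 → 1 (borrow)
  0-0-1 → 1 (borrow)
  1-1-1 → 1 (borrow)
  1-1-1 → 1 (borrow)
  0-0-1 → 1 (borrow)
  1-1-1 → 1 (borrow)
  1-0-1 → 0
  0-0 → 0
  1-0 → 1
  1-1 → 0
  1-1 → 0
  1-0 → 1
  1-1 → 0
  0-0 → 0
  1-1 → 0
  1-1 → 0
  0-0 → 0
  1-0 → 1

0b10000010010011111110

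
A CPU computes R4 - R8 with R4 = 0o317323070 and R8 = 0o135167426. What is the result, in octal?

0o162133442

Subtract column by column in base 8:
  0-6 → 2 (borrow)
  7-2-1 → 4
  0-4 → 4 (borrow)
  3-7-1 → 3 (borrow)
  2-6-1 → 3 (borrow)
  3-1-1 → 1
  7-5 → 2
  1-3 → 6 (borrow)
  3-1-1 → 1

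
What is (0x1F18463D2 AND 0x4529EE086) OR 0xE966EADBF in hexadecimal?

0xED6EEEDBF

0x1F18463D2 AND 0x4529EE086 = 0x050846082.
Then OR with 0xE966EADBF.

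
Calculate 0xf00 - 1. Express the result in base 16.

The trailing 2 digits are 0, so subtracting 1 borrows through: they become F and the next digit up decrements.

0xeff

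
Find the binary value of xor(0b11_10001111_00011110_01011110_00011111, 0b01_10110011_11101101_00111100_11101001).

0b1000111100111100110110001011110110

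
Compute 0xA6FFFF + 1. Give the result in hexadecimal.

0xA70000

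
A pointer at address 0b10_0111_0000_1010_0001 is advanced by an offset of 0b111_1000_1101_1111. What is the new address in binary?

0b101110100110000000

Add column by column in base 2, right to left:
  1+1 = 0 carry 1
  0+1+1 = 0 carry 1
  0+1+1 = 0 carry 1
  0+1+1 = 0 carry 1
  0+1+1 = 0 carry 1
  1+0+1 = 0 carry 1
  0+1+1 = 0 carry 1
  1+1+1 = 1 carry 1
  0+0+1 = 1
  0+0 = 0
  0+0 = 0
  0+1 = 1
  1+1 = 0 carry 1
  1+1+1 = 1 carry 1
  1+1+1 = 1 carry 1
  0+0+1 = 1
  0+0 = 0
  1+0 = 1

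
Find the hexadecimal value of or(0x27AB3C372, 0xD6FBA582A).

0xF7FBBDB7A

OR each hex digit independently (no carries):
  2|D=F, 7|6=7, A|F=F, B|B=B, 3|A=B, C|5=D, 3|8=B, 7|2=7, 2|A=A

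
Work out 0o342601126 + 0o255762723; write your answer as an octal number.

Add column by column in base 8, right to left:
  6+3 = 1 carry 1
  2+2+1 = 5
  1+7 = 0 carry 1
  1+2+1 = 4
  0+6 = 6
  6+7 = 5 carry 1
  2+5+1 = 0 carry 1
  4+5+1 = 2 carry 1
  3+2+1 = 6

0o620564051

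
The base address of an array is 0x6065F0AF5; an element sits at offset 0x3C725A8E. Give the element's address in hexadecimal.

0x642D16583

Add column by column in base 16, right to left:
  5+E = 3 carry 1
  F+8+1 = 8 carry 1
  A+A+1 = 5 carry 1
  0+5+1 = 6
  F+2 = 1 carry 1
  5+7+1 = D
  6+C = 2 carry 1
  0+3+1 = 4
  6+0 = 6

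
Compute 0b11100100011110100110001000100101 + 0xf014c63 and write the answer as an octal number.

0o36336727210

0b11100100011110100110001000100101 = 0o34436461045 in octal.
0xf014c63 = 0o1700246143 in octal.
Add column by column in base 8, right to left:
  5+3 = 0 carry 1
  4+4+1 = 1 carry 1
  0+1+1 = 2
  1+6 = 7
  6+4 = 2 carry 1
  4+2+1 = 7
  6+0 = 6
  3+0 = 3
  4+7 = 3 carry 1
  4+1+1 = 6
  3+0 = 3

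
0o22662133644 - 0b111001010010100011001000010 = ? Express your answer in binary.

0b10001111100111110111000101100010

0o22662133644 = 0b10010110110010001011011110100100 in binary.
Subtract column by column in base 2:
  0-0 → 0
  0-1 → 1 (borrow)
  1-0-1 → 0
  0-0 → 0
  0-0 → 0
  1-0 → 1
  0-1 → 1 (borrow)
  1-0-1 → 0
  1-0 → 1
  1-1 → 0
  1-1 → 0
  0-0 → 0
  1-0 → 1
  1-0 → 1
  0-1 → 1 (borrow)
  1-0-1 → 0
  0-1 → 1 (borrow)
  0-0-1 → 1 (borrow)
  0-0-1 → 1 (borrow)
  1-1-1 → 1 (borrow)
  0-0-1 → 1 (borrow)
  0-1-1 → 0 (borrow)
  1-0-1 → 0
  1-0 → 1
  0-1 → 1 (borrow)
  1-1-1 → 1 (borrow)
  1-1-1 → 1 (borrow)
  0-0-1 → 1 (borrow)
  1-0-1 → 0
  0-0 → 0
  0-0 → 0
  1-0 → 1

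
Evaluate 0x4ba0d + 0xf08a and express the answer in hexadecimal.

Add column by column in base 16, right to left:
  d+a = 7 carry 1
  0+8+1 = 9
  a+0 = a
  b+f = a carry 1
  4+0+1 = 5

0x5aa97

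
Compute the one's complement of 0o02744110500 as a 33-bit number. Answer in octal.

Each oct digit d becomes 7−d:
  0→7, 2→5, 7→0, 4→3, 4→3, 1→6, 1→6, 0→7, 5→2, 0→7, 0→7

0o75033667277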